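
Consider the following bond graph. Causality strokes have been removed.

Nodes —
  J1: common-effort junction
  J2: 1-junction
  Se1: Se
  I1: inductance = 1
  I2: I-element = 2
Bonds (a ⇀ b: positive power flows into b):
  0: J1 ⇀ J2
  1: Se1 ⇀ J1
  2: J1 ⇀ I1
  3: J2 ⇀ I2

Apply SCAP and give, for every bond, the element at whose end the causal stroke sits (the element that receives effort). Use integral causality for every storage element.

#1 stroke→J1  (Se1 (Se) sets effort on bond)
#0 stroke→J2  (J1: bond 1 brought effort, rest push out)
#2 stroke→I1  (J1: bond 1 brought effort, rest push out)
#3 stroke→I2  (closing 1-jn rule on J2)

#0 |J2
#1 |J1
#2 |I1
#3 |I2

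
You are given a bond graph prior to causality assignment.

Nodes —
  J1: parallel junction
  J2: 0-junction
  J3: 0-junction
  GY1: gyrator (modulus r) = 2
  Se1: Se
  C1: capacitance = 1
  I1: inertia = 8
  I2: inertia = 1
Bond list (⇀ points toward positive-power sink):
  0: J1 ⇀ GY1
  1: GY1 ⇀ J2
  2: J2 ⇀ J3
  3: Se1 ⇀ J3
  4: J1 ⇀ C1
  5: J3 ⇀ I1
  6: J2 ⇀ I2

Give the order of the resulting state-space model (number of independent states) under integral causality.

3  (C1, I1, I2 all integral)

b3 stroke at J3  (Se1: effort source, stroke at far end)
b2 stroke at J2  (common-e at J3 fixed by 3)
b5 stroke at I1  (0-jn J3 has e-setter on 3)
b1 stroke at GY1  (J2 effort already set via bond 2)
b6 stroke at I2  (common-e at J2 fixed by 2)
b0 stroke at GY1  (GY1: gyrator matches bond 1)
b4 stroke at J1  (closing 0-jn rule on J1)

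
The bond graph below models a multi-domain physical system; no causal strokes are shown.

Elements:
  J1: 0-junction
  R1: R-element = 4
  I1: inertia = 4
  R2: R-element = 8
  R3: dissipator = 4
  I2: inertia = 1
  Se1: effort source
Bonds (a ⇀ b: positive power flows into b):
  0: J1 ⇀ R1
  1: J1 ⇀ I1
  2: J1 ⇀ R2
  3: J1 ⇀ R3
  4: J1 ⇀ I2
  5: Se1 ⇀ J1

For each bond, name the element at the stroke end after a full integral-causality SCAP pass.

bond 5 stroke→J1  (Se1 (Se) sets effort on bond)
bond 0 stroke→R1  (0-jn J1 has e-setter on 5)
bond 1 stroke→I1  (common-e at J1 fixed by 5)
bond 2 stroke→R2  (J1 effort already set via bond 5)
bond 3 stroke→R3  (J1 effort already set via bond 5)
bond 4 stroke→I2  (0-jn J1 has e-setter on 5)

b0 →R1
b1 →I1
b2 →R2
b3 →R3
b4 →I2
b5 →J1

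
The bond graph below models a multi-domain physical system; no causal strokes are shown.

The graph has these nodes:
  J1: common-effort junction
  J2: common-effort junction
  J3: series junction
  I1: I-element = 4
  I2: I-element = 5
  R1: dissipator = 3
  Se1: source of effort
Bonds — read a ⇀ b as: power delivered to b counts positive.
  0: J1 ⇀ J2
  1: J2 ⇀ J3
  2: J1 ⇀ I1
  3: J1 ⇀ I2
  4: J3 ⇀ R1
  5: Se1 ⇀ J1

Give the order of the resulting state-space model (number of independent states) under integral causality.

#5 →J1  (Se1: effort source, stroke at far end)
#0 →J2  (J1: bond 5 brought effort, rest push out)
#2 →I1  (0-jn J1 has e-setter on 5)
#3 →I2  (0-jn J1 has e-setter on 5)
#1 →J3  (0-jn J2 has e-setter on 0)
#4 →R1  (J3: last free bond brings flow in)

2  (I1, I2 all integral)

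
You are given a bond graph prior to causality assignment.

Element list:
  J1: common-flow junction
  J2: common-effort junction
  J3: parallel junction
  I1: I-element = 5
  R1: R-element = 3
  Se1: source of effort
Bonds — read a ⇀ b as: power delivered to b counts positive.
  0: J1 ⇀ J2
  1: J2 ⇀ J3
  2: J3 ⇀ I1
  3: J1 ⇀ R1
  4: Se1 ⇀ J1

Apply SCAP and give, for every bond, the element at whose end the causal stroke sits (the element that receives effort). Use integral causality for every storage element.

b0 |J2
b1 |J3
b2 |I1
b3 |J1
b4 |J1

#4 stroke→J1  (source Se1 imposes e)
#2 stroke→I1  (I1: I, integral causality)
#1 stroke→J3  (only one effort-in slot at J3)
#0 stroke→J2  (J2 needs exactly one e-in)
#3 stroke→J1  (common-f at J1 fixed by 0)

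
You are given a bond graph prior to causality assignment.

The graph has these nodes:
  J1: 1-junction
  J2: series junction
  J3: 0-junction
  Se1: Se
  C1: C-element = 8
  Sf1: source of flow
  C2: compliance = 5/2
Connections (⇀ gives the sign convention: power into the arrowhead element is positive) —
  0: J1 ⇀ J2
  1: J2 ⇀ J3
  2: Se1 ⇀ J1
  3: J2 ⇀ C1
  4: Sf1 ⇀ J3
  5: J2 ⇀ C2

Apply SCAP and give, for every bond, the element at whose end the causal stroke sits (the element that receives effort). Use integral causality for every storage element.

b2 stroke→J1  (Se1: effort source, stroke at far end)
b4 stroke→Sf1  (Sf1: flow source, stroke at near end)
b0 stroke→J2  (J1 needs exactly one f-in)
b1 stroke→J3  (closing 0-jn rule on J3)
b3 stroke→J2  (J2: bond 1 brought flow, rest push out)
b5 stroke→J2  (common-f at J2 fixed by 1)

b0 |J2
b1 |J3
b2 |J1
b3 |J2
b4 |Sf1
b5 |J2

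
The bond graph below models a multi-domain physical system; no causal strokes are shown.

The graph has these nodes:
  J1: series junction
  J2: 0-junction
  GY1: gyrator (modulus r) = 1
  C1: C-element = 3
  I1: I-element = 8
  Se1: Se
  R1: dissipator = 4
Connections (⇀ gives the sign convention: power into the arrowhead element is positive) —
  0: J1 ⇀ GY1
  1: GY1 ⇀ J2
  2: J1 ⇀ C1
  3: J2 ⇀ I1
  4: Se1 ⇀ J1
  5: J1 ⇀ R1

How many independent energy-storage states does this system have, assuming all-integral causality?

2  (C1, I1 all integral)

#4 stroke at J1  (Se1 (Se) sets effort on bond)
#2 stroke at J1  (C1 outputs effort q/C1)
#3 stroke at I1  (I1 integral (f out))
#1 stroke at J2  (only one effort-in slot at J2)
#0 stroke at J1  (through GY1, causality inverts; strokes same side of GY1)
#5 stroke at R1  (J1: last free bond brings flow in)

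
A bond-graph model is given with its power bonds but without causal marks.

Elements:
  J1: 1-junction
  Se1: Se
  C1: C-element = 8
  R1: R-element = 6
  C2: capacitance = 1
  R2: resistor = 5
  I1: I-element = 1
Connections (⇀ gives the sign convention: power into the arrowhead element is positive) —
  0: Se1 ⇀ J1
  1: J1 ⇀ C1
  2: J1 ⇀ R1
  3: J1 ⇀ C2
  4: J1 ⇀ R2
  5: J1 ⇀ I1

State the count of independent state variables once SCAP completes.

#0 |J1  (source Se1 imposes e)
#1 |J1  (C1 outputs effort q/C1)
#3 |J1  (C2: C, integral causality)
#5 |I1  (I1: I, integral causality)
#2 |J1  (1-jn J1 has f-setter on 5)
#4 |J1  (J1: bond 5 brought flow, rest push out)

3  (C1, C2, I1 all integral)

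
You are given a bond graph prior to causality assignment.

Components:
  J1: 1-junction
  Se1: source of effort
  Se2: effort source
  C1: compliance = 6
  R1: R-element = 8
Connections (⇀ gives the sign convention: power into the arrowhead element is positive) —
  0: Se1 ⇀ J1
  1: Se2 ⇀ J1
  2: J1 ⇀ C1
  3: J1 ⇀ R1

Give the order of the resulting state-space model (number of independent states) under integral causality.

bond 0 |J1  (source Se1 imposes e)
bond 1 |J1  (source Se2 imposes e)
bond 2 |J1  (C1 outputs effort q/C1)
bond 3 |R1  (J1: last free bond brings flow in)

1  (C1 all integral)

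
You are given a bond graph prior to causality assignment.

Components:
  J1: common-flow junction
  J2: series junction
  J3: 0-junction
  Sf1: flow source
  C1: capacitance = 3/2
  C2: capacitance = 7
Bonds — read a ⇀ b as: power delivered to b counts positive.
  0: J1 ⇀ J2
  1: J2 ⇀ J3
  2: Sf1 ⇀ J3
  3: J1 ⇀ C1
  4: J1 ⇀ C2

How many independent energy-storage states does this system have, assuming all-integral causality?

2  (C1, C2 all integral)

b2 |Sf1  (Sf1: flow source, stroke at near end)
b1 |J3  (only one effort-in slot at J3)
b0 |J2  (1-jn J2 has f-setter on 1)
b3 |J1  (1-jn J1 has f-setter on 0)
b4 |J1  (common-f at J1 fixed by 0)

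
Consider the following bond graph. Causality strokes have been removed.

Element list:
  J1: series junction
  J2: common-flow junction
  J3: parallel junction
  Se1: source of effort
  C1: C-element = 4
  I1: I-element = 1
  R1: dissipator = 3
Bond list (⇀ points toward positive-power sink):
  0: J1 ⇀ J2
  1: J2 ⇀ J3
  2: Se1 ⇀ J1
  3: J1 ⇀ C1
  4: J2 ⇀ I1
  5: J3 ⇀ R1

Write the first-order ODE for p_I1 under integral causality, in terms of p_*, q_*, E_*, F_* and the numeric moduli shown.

b2 →J1  (Se1: effort source, stroke at far end)
b3 →J1  (prefer integral on C1)
b0 →J2  (J1: last free bond brings flow in)
b4 →I1  (I1 integral (f out))
b1 →J2  (J2 flow already set via bond 4)
b5 →J3  (J3: last free bond brings effort in)

dp_I1/dt = E_Se1 - 3*p_I1 - q_C1/4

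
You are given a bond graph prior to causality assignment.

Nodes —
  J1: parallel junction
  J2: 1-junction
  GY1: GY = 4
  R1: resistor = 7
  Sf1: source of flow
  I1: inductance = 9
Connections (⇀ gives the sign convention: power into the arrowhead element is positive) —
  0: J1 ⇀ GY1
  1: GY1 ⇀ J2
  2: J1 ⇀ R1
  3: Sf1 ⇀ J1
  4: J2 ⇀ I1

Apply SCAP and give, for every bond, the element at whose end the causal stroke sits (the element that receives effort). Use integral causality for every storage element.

bond 0 →J1
bond 1 →J2
bond 2 →R1
bond 3 →Sf1
bond 4 →I1

bond 3 |Sf1  (Sf1 fixes flow; stroke at Sf1)
bond 4 |I1  (prefer integral on I1)
bond 1 |J2  (J2 flow already set via bond 4)
bond 0 |J1  (GY1 both-in/both-out from 1)
bond 2 |R1  (0-jn J1 has e-setter on 0)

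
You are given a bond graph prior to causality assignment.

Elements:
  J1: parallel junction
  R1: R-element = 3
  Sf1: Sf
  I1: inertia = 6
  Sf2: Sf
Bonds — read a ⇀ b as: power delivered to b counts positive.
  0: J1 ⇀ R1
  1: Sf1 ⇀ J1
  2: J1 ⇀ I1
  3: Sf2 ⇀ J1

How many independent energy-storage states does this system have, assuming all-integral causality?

bond 1 →Sf1  (Sf1: flow source, stroke at near end)
bond 3 →Sf2  (source Sf2 imposes f)
bond 2 →I1  (I1 integral (f out))
bond 0 →J1  (only one effort-in slot at J1)

1  (I1 all integral)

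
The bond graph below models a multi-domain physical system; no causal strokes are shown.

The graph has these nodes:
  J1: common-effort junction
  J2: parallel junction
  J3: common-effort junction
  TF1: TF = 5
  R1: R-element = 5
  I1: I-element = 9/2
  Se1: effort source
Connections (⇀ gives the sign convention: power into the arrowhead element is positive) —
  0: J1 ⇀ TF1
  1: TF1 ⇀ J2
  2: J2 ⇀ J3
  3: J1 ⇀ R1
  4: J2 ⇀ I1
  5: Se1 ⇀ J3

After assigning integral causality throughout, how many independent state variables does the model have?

b5 →J3  (source Se1 imposes e)
b2 →J2  (J3: bond 5 brought effort, rest push out)
b1 →TF1  (0-jn J2 has e-setter on 2)
b4 →I1  (0-jn J2 has e-setter on 2)
b0 →J1  (TF TF1: opposite of bond 1)
b3 →R1  (J1 effort already set via bond 0)

1  (I1 all integral)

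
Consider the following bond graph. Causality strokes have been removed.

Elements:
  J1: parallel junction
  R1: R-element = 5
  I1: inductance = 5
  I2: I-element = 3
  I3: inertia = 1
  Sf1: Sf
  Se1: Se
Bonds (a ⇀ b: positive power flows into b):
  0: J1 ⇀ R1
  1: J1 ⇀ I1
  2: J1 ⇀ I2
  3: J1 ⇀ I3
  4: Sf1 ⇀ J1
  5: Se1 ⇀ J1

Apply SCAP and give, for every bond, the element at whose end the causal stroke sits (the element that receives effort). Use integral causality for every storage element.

#0 →R1
#1 →I1
#2 →I2
#3 →I3
#4 →Sf1
#5 →J1

#4 →Sf1  (source Sf1 imposes f)
#5 →J1  (Se1 (Se) sets effort on bond)
#0 →R1  (J1: bond 5 brought effort, rest push out)
#1 →I1  (common-e at J1 fixed by 5)
#2 →I2  (common-e at J1 fixed by 5)
#3 →I3  (common-e at J1 fixed by 5)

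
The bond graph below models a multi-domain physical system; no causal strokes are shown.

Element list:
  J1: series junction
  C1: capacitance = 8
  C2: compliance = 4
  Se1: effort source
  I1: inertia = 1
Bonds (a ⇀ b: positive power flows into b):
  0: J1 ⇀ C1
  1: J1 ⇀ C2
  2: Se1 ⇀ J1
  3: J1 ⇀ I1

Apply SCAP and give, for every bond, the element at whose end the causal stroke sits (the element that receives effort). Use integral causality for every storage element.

#0 stroke at J1
#1 stroke at J1
#2 stroke at J1
#3 stroke at I1

bond 2 →J1  (Se1 (Se) sets effort on bond)
bond 0 →J1  (prefer integral on C1)
bond 1 →J1  (C2 outputs effort q/C2)
bond 3 →I1  (J1 needs exactly one f-in)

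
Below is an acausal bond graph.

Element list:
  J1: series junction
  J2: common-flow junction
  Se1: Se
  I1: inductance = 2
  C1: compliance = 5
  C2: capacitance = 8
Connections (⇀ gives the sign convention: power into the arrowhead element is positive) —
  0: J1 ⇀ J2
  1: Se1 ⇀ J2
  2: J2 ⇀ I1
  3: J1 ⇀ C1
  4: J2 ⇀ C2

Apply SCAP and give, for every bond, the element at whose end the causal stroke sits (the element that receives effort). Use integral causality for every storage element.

#1 →J2  (source Se1 imposes e)
#2 →I1  (I1: I, integral causality)
#0 →J2  (J2: bond 2 brought flow, rest push out)
#4 →J2  (common-f at J2 fixed by 2)
#3 →J1  (J1 flow already set via bond 0)

β0 stroke→J2
β1 stroke→J2
β2 stroke→I1
β3 stroke→J1
β4 stroke→J2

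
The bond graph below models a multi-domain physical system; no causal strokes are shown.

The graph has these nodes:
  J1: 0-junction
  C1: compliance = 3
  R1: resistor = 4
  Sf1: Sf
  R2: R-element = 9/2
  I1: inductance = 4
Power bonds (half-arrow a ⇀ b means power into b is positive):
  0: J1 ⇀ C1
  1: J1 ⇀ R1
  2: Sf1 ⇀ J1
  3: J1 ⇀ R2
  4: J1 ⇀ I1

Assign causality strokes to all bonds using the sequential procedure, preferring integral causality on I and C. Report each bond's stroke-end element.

β0 |J1
β1 |R1
β2 |Sf1
β3 |R2
β4 |I1

#2 |Sf1  (Sf1 fixes flow; stroke at Sf1)
#0 |J1  (C1 outputs effort q/C1)
#1 |R1  (common-e at J1 fixed by 0)
#3 |R2  (0-jn J1 has e-setter on 0)
#4 |I1  (J1: bond 0 brought effort, rest push out)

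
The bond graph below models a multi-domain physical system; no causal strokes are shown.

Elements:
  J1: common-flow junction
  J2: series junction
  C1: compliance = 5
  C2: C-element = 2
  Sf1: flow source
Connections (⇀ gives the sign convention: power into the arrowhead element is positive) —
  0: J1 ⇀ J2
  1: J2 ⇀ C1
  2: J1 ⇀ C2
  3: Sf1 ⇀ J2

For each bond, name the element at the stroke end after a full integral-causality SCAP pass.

b3 stroke at Sf1  (Sf1 (Sf) sets flow on bond)
b0 stroke at J2  (common-f at J2 fixed by 3)
b1 stroke at J2  (common-f at J2 fixed by 3)
b2 stroke at J1  (J1 flow already set via bond 0)

#0 stroke at J2
#1 stroke at J2
#2 stroke at J1
#3 stroke at Sf1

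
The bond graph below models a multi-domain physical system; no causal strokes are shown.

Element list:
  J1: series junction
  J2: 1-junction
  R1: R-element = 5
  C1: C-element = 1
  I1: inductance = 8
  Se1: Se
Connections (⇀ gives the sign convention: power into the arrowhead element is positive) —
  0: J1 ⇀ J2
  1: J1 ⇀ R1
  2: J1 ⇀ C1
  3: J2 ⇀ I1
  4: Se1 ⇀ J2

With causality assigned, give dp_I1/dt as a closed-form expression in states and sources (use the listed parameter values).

b4 stroke at J2  (Se1: effort source, stroke at far end)
b2 stroke at J1  (C1 integral (e out))
b3 stroke at I1  (I1: I, integral causality)
b0 stroke at J2  (common-f at J2 fixed by 3)
b1 stroke at J1  (1-jn J1 has f-setter on 0)

dp_I1/dt = E_Se1 - 5*p_I1/8 - q_C1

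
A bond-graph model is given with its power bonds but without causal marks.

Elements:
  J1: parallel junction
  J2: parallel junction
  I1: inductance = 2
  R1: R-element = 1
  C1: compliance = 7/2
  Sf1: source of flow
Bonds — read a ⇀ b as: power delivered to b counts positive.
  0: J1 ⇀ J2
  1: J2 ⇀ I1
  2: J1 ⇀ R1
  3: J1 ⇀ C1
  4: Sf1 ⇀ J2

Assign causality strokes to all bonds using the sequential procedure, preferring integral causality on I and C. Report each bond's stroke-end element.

β4 →Sf1  (Sf1 fixes flow; stroke at Sf1)
β1 →I1  (I1 integral (f out))
β0 →J2  (closing 0-jn rule on J2)
β3 →J1  (C1 outputs effort q/C1)
β2 →R1  (common-e at J1 fixed by 3)

bond 0 |J2
bond 1 |I1
bond 2 |R1
bond 3 |J1
bond 4 |Sf1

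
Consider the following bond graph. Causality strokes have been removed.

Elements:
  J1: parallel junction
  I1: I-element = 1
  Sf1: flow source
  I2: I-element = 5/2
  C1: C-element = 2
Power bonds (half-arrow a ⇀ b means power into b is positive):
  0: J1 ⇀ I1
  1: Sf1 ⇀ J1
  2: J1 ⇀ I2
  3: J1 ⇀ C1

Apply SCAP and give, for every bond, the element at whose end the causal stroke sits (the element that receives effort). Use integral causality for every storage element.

#1 →Sf1  (source Sf1 imposes f)
#0 →I1  (I1 outputs flow p/I1)
#2 →I2  (I2 outputs flow p/I2)
#3 →J1  (J1: last free bond brings effort in)

#0 stroke at I1
#1 stroke at Sf1
#2 stroke at I2
#3 stroke at J1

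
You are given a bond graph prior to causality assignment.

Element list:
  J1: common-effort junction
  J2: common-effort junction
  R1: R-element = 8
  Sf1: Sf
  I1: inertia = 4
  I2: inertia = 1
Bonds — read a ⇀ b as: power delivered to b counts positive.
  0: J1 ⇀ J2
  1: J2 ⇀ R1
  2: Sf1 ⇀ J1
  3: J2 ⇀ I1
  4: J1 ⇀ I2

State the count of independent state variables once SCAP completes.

2  (I1, I2 all integral)

b2 stroke at Sf1  (source Sf1 imposes f)
b3 stroke at I1  (I1: I, integral causality)
b4 stroke at I2  (I2 integral (f out))
b0 stroke at J1  (only one effort-in slot at J1)
b1 stroke at J2  (only one effort-in slot at J2)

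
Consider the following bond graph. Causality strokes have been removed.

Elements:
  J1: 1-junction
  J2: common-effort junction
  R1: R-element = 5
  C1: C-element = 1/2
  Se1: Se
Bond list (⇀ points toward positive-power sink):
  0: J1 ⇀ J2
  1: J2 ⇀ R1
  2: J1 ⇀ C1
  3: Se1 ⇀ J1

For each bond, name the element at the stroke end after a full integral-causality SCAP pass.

#0 →J2
#1 →R1
#2 →J1
#3 →J1

#3 stroke→J1  (Se1 (Se) sets effort on bond)
#2 stroke→J1  (C1: C, integral causality)
#0 stroke→J2  (closing 1-jn rule on J1)
#1 stroke→R1  (common-e at J2 fixed by 0)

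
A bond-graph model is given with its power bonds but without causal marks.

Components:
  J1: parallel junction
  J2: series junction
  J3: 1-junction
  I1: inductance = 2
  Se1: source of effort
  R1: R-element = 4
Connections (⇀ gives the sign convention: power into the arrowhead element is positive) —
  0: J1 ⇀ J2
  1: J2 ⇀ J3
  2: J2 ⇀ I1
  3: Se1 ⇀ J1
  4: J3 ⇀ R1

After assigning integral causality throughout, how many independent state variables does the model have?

β3 |J1  (Se1 fixes effort; stroke away)
β0 |J2  (J1: bond 3 brought effort, rest push out)
β2 |I1  (prefer integral on I1)
β1 |J2  (common-f at J2 fixed by 2)
β4 |J3  (common-f at J3 fixed by 1)

1  (I1 all integral)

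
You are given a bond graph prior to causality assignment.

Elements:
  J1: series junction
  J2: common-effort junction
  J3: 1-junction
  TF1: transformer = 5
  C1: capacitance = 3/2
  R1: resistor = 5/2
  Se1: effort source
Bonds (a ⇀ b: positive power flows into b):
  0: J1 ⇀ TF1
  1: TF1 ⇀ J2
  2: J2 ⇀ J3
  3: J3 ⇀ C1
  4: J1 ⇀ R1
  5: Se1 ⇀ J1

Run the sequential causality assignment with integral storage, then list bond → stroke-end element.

β0 stroke at J1
β1 stroke at TF1
β2 stroke at J2
β3 stroke at J3
β4 stroke at R1
β5 stroke at J1

b5 stroke at J1  (Se1 fixes effort; stroke away)
b3 stroke at J3  (C1 integral (e out))
b2 stroke at J2  (closing 1-jn rule on J3)
b1 stroke at TF1  (J2 effort already set via bond 2)
b0 stroke at J1  (TF1 one-in-one-out from 1)
b4 stroke at R1  (only one flow-in slot at J1)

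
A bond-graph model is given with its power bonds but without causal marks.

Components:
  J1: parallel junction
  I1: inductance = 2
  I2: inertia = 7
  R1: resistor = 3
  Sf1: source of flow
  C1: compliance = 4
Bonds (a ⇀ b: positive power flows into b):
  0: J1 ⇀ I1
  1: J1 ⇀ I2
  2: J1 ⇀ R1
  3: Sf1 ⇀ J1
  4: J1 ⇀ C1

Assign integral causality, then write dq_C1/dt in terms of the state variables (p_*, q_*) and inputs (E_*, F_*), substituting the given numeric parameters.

#3 stroke→Sf1  (source Sf1 imposes f)
#0 stroke→I1  (I1: I, integral causality)
#1 stroke→I2  (I2: I, integral causality)
#4 stroke→J1  (C1: C, integral causality)
#2 stroke→R1  (common-e at J1 fixed by 4)

dq_C1/dt = F_Sf1 - p_I1/2 - p_I2/7 - q_C1/12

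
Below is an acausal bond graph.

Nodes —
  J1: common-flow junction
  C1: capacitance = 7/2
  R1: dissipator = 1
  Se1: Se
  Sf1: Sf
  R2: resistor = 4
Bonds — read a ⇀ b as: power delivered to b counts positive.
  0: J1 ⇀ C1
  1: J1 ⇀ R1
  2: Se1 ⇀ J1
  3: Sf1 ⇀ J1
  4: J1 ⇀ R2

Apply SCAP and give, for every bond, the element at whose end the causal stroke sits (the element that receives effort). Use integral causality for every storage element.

bond 0 stroke→J1
bond 1 stroke→J1
bond 2 stroke→J1
bond 3 stroke→Sf1
bond 4 stroke→J1

b2 stroke→J1  (Se1 fixes effort; stroke away)
b3 stroke→Sf1  (Sf1: flow source, stroke at near end)
b0 stroke→J1  (1-jn J1 has f-setter on 3)
b1 stroke→J1  (common-f at J1 fixed by 3)
b4 stroke→J1  (J1: bond 3 brought flow, rest push out)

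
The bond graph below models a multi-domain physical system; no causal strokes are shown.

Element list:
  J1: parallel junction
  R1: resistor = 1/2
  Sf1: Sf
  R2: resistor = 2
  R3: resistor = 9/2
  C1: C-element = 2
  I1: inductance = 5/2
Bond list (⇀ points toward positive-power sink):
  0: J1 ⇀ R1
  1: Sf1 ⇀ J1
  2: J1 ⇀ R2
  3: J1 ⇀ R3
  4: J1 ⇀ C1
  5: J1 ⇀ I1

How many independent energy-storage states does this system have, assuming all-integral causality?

#1 stroke at Sf1  (Sf1 fixes flow; stroke at Sf1)
#4 stroke at J1  (prefer integral on C1)
#0 stroke at R1  (common-e at J1 fixed by 4)
#2 stroke at R2  (0-jn J1 has e-setter on 4)
#3 stroke at R3  (0-jn J1 has e-setter on 4)
#5 stroke at I1  (J1 effort already set via bond 4)

2  (C1, I1 all integral)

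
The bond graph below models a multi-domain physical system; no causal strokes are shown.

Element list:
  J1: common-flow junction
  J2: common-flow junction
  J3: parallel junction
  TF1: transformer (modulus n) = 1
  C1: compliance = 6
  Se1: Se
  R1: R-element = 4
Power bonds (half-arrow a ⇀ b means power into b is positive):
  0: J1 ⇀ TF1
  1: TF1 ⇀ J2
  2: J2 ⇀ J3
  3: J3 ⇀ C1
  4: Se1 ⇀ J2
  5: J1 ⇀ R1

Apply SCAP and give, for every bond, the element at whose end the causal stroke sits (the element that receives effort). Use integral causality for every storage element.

b0 |J1
b1 |TF1
b2 |J2
b3 |J3
b4 |J2
b5 |R1

b4 →J2  (source Se1 imposes e)
b3 →J3  (C1: C, integral causality)
b2 →J2  (common-e at J3 fixed by 3)
b1 →TF1  (only one flow-in slot at J2)
b0 →J1  (through TF1, causality passes straight; one stroke at TF1)
b5 →R1  (closing 1-jn rule on J1)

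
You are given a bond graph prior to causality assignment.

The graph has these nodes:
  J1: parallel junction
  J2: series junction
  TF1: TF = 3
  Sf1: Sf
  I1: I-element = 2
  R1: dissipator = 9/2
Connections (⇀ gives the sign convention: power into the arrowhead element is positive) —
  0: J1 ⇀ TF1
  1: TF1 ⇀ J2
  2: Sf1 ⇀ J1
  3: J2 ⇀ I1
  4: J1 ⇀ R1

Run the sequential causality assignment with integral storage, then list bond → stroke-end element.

bond 0 →TF1
bond 1 →J2
bond 2 →Sf1
bond 3 →I1
bond 4 →J1

bond 2 stroke at Sf1  (source Sf1 imposes f)
bond 3 stroke at I1  (I1: I, integral causality)
bond 1 stroke at J2  (common-f at J2 fixed by 3)
bond 0 stroke at TF1  (through TF1, causality passes straight; one stroke at TF1)
bond 4 stroke at J1  (closing 0-jn rule on J1)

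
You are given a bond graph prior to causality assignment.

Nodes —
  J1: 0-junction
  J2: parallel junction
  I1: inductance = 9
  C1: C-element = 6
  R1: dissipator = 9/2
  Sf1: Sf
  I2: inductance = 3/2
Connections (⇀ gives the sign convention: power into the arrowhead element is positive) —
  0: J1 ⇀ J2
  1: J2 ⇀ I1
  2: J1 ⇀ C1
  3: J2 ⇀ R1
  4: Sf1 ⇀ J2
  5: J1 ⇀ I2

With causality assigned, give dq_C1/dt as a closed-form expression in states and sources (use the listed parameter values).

dq_C1/dt = F_Sf1 - p_I1/9 - 2*p_I2/3 - q_C1/27

bond 4 stroke→Sf1  (source Sf1 imposes f)
bond 1 stroke→I1  (I1 outputs flow p/I1)
bond 2 stroke→J1  (prefer integral on C1)
bond 0 stroke→J2  (J1 effort already set via bond 2)
bond 5 stroke→I2  (J1 effort already set via bond 2)
bond 3 stroke→R1  (J2 effort already set via bond 0)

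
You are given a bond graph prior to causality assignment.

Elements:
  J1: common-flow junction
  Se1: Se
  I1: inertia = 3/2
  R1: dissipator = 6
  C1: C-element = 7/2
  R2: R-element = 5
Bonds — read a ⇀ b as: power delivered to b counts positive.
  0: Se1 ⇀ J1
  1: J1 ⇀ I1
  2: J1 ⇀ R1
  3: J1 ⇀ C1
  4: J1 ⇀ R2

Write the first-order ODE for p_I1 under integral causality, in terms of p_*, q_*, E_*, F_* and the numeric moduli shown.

dp_I1/dt = E_Se1 - 22*p_I1/3 - 2*q_C1/7

β0 |J1  (Se1 fixes effort; stroke away)
β1 |I1  (I1 integral (f out))
β2 |J1  (1-jn J1 has f-setter on 1)
β3 |J1  (common-f at J1 fixed by 1)
β4 |J1  (common-f at J1 fixed by 1)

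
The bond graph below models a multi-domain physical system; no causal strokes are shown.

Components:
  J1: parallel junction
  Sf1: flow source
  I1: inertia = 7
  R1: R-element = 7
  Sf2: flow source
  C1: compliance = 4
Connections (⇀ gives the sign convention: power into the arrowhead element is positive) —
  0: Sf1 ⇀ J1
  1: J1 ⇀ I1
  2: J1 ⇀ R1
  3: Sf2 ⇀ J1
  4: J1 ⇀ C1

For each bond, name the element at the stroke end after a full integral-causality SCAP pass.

b0 |Sf1
b1 |I1
b2 |R1
b3 |Sf2
b4 |J1

#0 stroke at Sf1  (Sf1 fixes flow; stroke at Sf1)
#3 stroke at Sf2  (Sf2 fixes flow; stroke at Sf2)
#1 stroke at I1  (prefer integral on I1)
#4 stroke at J1  (C1 integral (e out))
#2 stroke at R1  (common-e at J1 fixed by 4)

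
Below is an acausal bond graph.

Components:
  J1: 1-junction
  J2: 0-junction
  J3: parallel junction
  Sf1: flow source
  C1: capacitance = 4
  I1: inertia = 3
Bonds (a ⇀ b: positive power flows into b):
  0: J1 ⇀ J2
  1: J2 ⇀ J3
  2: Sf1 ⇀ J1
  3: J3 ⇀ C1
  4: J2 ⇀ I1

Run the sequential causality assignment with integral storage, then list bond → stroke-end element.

β2 stroke at Sf1  (Sf1 fixes flow; stroke at Sf1)
β0 stroke at J1  (common-f at J1 fixed by 2)
β3 stroke at J3  (C1 outputs effort q/C1)
β1 stroke at J2  (common-e at J3 fixed by 3)
β4 stroke at I1  (0-jn J2 has e-setter on 1)

bond 0 stroke→J1
bond 1 stroke→J2
bond 2 stroke→Sf1
bond 3 stroke→J3
bond 4 stroke→I1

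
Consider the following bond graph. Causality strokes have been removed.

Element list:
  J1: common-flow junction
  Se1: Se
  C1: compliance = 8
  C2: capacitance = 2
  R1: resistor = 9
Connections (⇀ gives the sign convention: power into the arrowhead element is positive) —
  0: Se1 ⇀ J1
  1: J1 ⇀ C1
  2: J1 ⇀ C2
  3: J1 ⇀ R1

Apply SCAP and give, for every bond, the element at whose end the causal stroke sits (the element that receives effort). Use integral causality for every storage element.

b0 →J1  (Se1: effort source, stroke at far end)
b1 →J1  (C1 outputs effort q/C1)
b2 →J1  (prefer integral on C2)
b3 →R1  (J1: last free bond brings flow in)

b0 stroke at J1
b1 stroke at J1
b2 stroke at J1
b3 stroke at R1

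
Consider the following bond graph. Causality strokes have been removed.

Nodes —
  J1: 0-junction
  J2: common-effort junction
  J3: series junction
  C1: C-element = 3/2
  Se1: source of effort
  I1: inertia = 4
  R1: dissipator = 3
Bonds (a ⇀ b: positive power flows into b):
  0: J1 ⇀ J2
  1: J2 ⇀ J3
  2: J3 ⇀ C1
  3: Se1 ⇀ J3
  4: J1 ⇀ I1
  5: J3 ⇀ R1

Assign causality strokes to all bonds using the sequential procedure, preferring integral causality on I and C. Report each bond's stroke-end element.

#0 |J1
#1 |J2
#2 |J3
#3 |J3
#4 |I1
#5 |J3

bond 3 →J3  (Se1: effort source, stroke at far end)
bond 2 →J3  (prefer integral on C1)
bond 4 →I1  (prefer integral on I1)
bond 0 →J1  (J1: last free bond brings effort in)
bond 1 →J2  (closing 0-jn rule on J2)
bond 5 →J3  (J3: bond 1 brought flow, rest push out)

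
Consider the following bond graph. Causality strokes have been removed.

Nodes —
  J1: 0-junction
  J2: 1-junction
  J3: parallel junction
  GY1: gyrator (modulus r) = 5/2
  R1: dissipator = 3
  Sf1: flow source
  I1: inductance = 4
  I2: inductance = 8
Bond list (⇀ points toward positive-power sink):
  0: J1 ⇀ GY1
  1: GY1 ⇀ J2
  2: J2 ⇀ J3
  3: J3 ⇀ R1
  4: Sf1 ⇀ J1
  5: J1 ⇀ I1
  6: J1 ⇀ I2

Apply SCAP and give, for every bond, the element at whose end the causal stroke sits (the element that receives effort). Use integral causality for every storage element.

b0 stroke at J1
b1 stroke at J2
b2 stroke at J3
b3 stroke at R1
b4 stroke at Sf1
b5 stroke at I1
b6 stroke at I2

bond 4 stroke at Sf1  (source Sf1 imposes f)
bond 5 stroke at I1  (I1 outputs flow p/I1)
bond 6 stroke at I2  (I2 integral (f out))
bond 0 stroke at J1  (closing 0-jn rule on J1)
bond 1 stroke at J2  (through GY1, causality inverts; strokes same side of GY1)
bond 2 stroke at J3  (J2 needs exactly one f-in)
bond 3 stroke at R1  (common-e at J3 fixed by 2)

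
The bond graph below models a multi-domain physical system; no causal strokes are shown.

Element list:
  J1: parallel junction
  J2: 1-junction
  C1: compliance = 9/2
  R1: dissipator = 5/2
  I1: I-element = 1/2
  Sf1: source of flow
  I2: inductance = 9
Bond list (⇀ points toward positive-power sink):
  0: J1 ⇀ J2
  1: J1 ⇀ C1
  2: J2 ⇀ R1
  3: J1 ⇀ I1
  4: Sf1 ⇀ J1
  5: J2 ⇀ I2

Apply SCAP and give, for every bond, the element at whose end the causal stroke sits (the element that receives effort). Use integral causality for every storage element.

#0 stroke at J2
#1 stroke at J1
#2 stroke at J2
#3 stroke at I1
#4 stroke at Sf1
#5 stroke at I2

b4 |Sf1  (Sf1 fixes flow; stroke at Sf1)
b1 |J1  (C1 outputs effort q/C1)
b0 |J2  (common-e at J1 fixed by 1)
b3 |I1  (J1 effort already set via bond 1)
b5 |I2  (I2: I, integral causality)
b2 |J2  (J2: bond 5 brought flow, rest push out)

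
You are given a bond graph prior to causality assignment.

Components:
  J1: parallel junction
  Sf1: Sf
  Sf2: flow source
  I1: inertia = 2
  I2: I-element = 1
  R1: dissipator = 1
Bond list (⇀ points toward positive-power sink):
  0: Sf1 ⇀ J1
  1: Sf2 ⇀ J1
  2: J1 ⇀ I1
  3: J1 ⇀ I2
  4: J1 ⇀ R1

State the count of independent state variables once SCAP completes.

#0 stroke→Sf1  (source Sf1 imposes f)
#1 stroke→Sf2  (Sf2 fixes flow; stroke at Sf2)
#2 stroke→I1  (I1 integral (f out))
#3 stroke→I2  (I2 outputs flow p/I2)
#4 stroke→J1  (only one effort-in slot at J1)

2  (I1, I2 all integral)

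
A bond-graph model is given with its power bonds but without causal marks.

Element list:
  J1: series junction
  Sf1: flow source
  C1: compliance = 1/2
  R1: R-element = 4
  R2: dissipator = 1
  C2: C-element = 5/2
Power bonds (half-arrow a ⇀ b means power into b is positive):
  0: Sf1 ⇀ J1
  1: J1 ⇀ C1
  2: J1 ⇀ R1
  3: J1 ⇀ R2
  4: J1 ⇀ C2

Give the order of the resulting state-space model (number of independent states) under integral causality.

bond 0 stroke→Sf1  (Sf1 (Sf) sets flow on bond)
bond 1 stroke→J1  (J1: bond 0 brought flow, rest push out)
bond 2 stroke→J1  (1-jn J1 has f-setter on 0)
bond 3 stroke→J1  (J1: bond 0 brought flow, rest push out)
bond 4 stroke→J1  (J1 flow already set via bond 0)

2  (C1, C2 all integral)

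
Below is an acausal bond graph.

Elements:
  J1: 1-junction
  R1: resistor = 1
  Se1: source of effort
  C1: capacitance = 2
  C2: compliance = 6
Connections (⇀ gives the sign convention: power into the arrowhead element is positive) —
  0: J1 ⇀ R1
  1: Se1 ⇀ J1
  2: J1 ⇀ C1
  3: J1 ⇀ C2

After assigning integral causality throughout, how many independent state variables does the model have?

2  (C1, C2 all integral)

#1 stroke at J1  (Se1 (Se) sets effort on bond)
#2 stroke at J1  (C1 integral (e out))
#3 stroke at J1  (prefer integral on C2)
#0 stroke at R1  (only one flow-in slot at J1)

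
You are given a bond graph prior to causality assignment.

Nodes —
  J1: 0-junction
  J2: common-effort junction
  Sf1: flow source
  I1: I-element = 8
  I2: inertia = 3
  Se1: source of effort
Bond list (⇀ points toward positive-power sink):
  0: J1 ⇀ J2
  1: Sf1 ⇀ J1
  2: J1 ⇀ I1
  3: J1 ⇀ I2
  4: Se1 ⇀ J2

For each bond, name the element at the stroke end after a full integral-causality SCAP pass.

bond 1 stroke at Sf1  (Sf1: flow source, stroke at near end)
bond 4 stroke at J2  (Se1: effort source, stroke at far end)
bond 0 stroke at J1  (J2: bond 4 brought effort, rest push out)
bond 2 stroke at I1  (J1 effort already set via bond 0)
bond 3 stroke at I2  (common-e at J1 fixed by 0)

#0 stroke at J1
#1 stroke at Sf1
#2 stroke at I1
#3 stroke at I2
#4 stroke at J2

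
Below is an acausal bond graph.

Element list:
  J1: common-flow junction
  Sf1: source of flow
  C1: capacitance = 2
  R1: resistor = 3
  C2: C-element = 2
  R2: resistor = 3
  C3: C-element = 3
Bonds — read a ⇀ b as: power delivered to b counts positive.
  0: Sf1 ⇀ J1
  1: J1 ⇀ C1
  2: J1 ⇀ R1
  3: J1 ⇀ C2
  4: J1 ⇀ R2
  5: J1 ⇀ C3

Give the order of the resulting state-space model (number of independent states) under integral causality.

β0 |Sf1  (source Sf1 imposes f)
β1 |J1  (J1: bond 0 brought flow, rest push out)
β2 |J1  (J1: bond 0 brought flow, rest push out)
β3 |J1  (J1 flow already set via bond 0)
β4 |J1  (common-f at J1 fixed by 0)
β5 |J1  (J1 flow already set via bond 0)

3  (C1, C2, C3 all integral)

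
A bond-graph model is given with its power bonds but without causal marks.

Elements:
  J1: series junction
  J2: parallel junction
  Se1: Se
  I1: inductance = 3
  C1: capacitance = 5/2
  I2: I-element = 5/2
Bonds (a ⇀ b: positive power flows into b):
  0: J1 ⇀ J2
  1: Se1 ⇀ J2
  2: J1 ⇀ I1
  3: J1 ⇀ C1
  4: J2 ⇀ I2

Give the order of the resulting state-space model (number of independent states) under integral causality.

3  (C1, I1, I2 all integral)

#1 |J2  (Se1 (Se) sets effort on bond)
#0 |J1  (0-jn J2 has e-setter on 1)
#4 |I2  (0-jn J2 has e-setter on 1)
#2 |I1  (I1 integral (f out))
#3 |J1  (J1 flow already set via bond 2)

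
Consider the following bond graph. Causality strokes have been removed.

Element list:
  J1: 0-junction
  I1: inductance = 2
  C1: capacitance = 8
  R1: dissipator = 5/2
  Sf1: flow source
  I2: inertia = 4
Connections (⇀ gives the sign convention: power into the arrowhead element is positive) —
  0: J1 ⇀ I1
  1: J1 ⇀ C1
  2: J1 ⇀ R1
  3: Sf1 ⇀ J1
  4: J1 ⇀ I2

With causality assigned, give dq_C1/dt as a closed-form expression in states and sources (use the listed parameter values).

dq_C1/dt = F_Sf1 - p_I1/2 - p_I2/4 - q_C1/20

β3 stroke at Sf1  (Sf1: flow source, stroke at near end)
β0 stroke at I1  (I1 integral (f out))
β1 stroke at J1  (C1: C, integral causality)
β2 stroke at R1  (J1: bond 1 brought effort, rest push out)
β4 stroke at I2  (0-jn J1 has e-setter on 1)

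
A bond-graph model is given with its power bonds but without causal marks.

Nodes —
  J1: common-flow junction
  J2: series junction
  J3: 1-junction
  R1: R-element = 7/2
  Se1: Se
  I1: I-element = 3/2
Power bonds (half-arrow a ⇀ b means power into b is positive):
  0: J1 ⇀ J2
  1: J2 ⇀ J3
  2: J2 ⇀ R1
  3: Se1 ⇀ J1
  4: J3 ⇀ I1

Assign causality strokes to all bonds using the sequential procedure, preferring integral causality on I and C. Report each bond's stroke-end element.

#3 |J1  (Se1 fixes effort; stroke away)
#0 |J2  (only one flow-in slot at J1)
#4 |I1  (I1: I, integral causality)
#1 |J3  (1-jn J3 has f-setter on 4)
#2 |J2  (common-f at J2 fixed by 1)

β0 stroke at J2
β1 stroke at J3
β2 stroke at J2
β3 stroke at J1
β4 stroke at I1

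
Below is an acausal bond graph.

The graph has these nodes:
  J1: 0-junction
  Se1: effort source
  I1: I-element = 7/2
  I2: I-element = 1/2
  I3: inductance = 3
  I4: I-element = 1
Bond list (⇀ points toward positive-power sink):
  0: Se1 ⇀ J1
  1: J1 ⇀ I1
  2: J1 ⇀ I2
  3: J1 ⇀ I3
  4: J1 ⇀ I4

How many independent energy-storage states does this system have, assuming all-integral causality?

4  (I1, I2, I3, I4 all integral)

bond 0 stroke→J1  (Se1: effort source, stroke at far end)
bond 1 stroke→I1  (J1: bond 0 brought effort, rest push out)
bond 2 stroke→I2  (J1: bond 0 brought effort, rest push out)
bond 3 stroke→I3  (common-e at J1 fixed by 0)
bond 4 stroke→I4  (common-e at J1 fixed by 0)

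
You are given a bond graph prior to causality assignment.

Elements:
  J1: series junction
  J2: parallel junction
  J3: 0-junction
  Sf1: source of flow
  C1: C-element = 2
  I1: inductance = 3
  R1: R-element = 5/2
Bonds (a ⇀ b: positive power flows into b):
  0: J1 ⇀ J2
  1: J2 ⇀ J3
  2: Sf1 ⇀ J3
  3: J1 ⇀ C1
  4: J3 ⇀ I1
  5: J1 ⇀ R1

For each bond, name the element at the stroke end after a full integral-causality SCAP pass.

bond 0 →J2
bond 1 →J3
bond 2 →Sf1
bond 3 →J1
bond 4 →I1
bond 5 →J1

b2 |Sf1  (Sf1 fixes flow; stroke at Sf1)
b3 |J1  (C1: C, integral causality)
b4 |I1  (I1 outputs flow p/I1)
b1 |J3  (J3 needs exactly one e-in)
b0 |J2  (closing 0-jn rule on J2)
b5 |J1  (J1 flow already set via bond 0)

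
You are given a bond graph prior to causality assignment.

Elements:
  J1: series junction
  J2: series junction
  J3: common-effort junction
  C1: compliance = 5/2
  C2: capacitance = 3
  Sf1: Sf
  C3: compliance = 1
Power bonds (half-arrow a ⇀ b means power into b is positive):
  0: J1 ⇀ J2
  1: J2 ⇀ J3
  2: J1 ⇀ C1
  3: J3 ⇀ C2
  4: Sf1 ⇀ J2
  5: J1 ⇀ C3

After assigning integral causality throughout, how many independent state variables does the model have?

3  (C1, C2, C3 all integral)

#4 |Sf1  (source Sf1 imposes f)
#0 |J2  (J2 flow already set via bond 4)
#1 |J2  (J2: bond 4 brought flow, rest push out)
#3 |J3  (J3 needs exactly one e-in)
#2 |J1  (J1 flow already set via bond 0)
#5 |J1  (J1 flow already set via bond 0)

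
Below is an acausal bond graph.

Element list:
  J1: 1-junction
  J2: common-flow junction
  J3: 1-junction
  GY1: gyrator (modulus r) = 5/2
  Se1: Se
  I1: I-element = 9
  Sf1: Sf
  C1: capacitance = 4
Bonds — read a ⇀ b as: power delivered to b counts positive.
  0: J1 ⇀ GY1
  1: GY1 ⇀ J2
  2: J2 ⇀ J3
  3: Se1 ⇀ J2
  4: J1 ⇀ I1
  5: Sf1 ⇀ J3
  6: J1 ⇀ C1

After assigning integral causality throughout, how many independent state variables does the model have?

2  (C1, I1 all integral)

bond 3 stroke at J2  (Se1: effort source, stroke at far end)
bond 5 stroke at Sf1  (Sf1 fixes flow; stroke at Sf1)
bond 2 stroke at J3  (J3: bond 5 brought flow, rest push out)
bond 1 stroke at J2  (J2: bond 2 brought flow, rest push out)
bond 0 stroke at J1  (GY GY1: same side as bond 1)
bond 4 stroke at I1  (I1 integral (f out))
bond 6 stroke at J1  (J1: bond 4 brought flow, rest push out)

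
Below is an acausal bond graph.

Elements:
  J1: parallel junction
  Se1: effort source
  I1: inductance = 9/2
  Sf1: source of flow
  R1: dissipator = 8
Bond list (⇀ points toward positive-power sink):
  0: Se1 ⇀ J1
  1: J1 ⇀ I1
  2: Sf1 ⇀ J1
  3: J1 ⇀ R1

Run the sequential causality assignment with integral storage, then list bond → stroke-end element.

#0 →J1  (Se1 fixes effort; stroke away)
#2 →Sf1  (Sf1: flow source, stroke at near end)
#1 →I1  (J1 effort already set via bond 0)
#3 →R1  (J1: bond 0 brought effort, rest push out)

#0 |J1
#1 |I1
#2 |Sf1
#3 |R1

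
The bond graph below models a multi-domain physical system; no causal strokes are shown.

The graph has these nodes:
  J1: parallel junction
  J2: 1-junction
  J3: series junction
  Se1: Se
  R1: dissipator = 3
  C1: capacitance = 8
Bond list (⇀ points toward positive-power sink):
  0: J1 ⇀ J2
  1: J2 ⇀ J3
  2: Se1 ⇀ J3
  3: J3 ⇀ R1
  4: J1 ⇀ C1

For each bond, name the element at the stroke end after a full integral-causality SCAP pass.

β2 stroke→J3  (Se1 fixes effort; stroke away)
β4 stroke→J1  (C1 outputs effort q/C1)
β0 stroke→J2  (J1 effort already set via bond 4)
β1 stroke→J3  (J2: last free bond brings flow in)
β3 stroke→R1  (only one flow-in slot at J3)

bond 0 →J2
bond 1 →J3
bond 2 →J3
bond 3 →R1
bond 4 →J1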